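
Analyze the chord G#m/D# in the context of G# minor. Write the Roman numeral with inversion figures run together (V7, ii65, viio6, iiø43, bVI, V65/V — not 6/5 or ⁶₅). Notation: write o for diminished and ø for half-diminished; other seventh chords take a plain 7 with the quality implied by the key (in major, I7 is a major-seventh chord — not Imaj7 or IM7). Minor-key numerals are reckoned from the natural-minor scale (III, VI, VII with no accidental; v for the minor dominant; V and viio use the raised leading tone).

Stacked in thirds the chord is G#-B-D#: a minor triad on G#.
In G# minor, G# is the tonic; the diatonic minor triad there is i.
With D# in the bass the chord is in second inversion, so the figured bass is 64.

i64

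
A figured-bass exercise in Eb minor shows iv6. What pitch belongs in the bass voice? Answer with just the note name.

iv in Eb minor has root Ab; the chord is Ab-Cb-Eb.
The figure 6 means first inversion — the third is in the bass.

Cb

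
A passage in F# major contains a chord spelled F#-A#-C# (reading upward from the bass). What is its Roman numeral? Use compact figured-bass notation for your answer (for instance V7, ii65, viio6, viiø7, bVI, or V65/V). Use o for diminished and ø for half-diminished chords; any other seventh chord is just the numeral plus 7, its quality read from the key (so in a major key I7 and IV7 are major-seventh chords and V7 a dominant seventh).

I

The pitches F#-A#-C# form a major triad rooted on F#.
In F# major, F# is the tonic; the diatonic major triad there is I.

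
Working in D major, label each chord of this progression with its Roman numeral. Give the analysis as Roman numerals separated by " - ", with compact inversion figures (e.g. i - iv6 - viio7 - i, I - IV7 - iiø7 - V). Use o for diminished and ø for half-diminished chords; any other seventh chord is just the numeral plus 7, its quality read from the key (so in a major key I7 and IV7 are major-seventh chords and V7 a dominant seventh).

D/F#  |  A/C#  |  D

I6 - V6 - I

D/F# has root D, degree 1 in D major, so I6.
A/C#: major triad on A = scale degree 5 → V6.
D: root D is the tonic; major triad there is I.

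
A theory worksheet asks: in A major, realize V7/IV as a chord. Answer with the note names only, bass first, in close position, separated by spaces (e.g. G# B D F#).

A C# E G

The slash means an applied dominant: we want the dominant of IV. In A major, IV is D major, and its dominant is built on A.
Building a dominant seventh chord on A gives A-C#-E-G.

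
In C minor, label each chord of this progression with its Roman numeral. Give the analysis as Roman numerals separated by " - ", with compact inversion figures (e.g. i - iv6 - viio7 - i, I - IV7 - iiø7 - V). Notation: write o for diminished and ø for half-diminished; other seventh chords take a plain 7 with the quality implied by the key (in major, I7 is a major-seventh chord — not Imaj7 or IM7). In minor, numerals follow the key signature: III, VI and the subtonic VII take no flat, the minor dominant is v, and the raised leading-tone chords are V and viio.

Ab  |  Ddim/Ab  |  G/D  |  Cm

Ab: root Ab is the submediant; major triad there is VI.
Ddim/Ab has root D, degree 2 in C minor, so iio64.
G/D: root G is the dominant; major triad there is V64.
Cm has root C, degree 1 in C minor, so i.

VI - iio64 - V64 - i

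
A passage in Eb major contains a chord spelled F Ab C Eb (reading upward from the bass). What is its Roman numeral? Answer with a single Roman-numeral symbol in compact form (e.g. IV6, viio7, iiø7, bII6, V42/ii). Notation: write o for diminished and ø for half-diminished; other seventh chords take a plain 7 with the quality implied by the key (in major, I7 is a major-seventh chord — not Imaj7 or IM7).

Stacked in thirds the chord is F-Ab-C-Eb: a minor seventh chord on F.
In Eb major, F is the supertonic; the diatonic minor seventh chord there is ii7.

ii7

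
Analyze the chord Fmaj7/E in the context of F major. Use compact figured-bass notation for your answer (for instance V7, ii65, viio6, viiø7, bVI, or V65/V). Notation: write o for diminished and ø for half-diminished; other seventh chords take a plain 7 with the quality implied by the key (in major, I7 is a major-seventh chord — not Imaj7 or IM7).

I42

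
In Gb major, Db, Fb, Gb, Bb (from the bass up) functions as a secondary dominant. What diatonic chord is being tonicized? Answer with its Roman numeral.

IV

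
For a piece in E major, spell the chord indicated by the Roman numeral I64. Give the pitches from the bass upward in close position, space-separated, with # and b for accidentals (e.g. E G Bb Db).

The numeral's case and figure indicate a major triad. In E major its root, scale degree 1, is E.
Stacking thirds from E gives E-G#-B.
The figured bass 64 indicates second inversion, placing the fifth (B) in the bass: B-E-G#.

B E G#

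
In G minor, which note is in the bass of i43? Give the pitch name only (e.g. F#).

D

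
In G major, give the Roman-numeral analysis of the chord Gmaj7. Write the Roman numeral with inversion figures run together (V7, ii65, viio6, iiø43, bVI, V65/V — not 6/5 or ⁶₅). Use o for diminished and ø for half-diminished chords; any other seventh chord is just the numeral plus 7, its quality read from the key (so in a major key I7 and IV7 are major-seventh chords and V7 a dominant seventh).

I7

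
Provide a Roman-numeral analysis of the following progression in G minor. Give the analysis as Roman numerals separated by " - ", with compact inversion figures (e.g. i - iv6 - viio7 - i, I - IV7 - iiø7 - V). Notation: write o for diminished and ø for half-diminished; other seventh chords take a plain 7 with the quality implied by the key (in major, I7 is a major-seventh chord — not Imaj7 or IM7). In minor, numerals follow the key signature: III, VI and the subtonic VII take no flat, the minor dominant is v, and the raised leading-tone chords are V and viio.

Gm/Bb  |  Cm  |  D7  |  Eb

Gm/Bb: root G is the tonic; minor triad there is i6.
Cm: root C is the subdominant; minor triad there is iv.
D7: root D is the dominant; dominant seventh chord there is V7.
Eb: root Eb is the submediant; major triad there is VI.

i6 - iv - V7 - VI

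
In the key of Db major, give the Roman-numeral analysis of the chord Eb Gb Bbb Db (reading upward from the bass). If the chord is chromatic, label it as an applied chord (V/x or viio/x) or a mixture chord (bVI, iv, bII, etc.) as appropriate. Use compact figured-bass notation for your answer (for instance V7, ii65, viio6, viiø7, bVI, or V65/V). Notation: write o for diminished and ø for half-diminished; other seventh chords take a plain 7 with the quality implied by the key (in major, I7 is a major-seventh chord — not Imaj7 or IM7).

iiø7

The pitches Eb-Gb-Bbb-Db form a half-diminished seventh chord rooted on Eb.
Eb is the second degree of Db major. This is the half-diminished supertonic seventh, borrowed from the parallel minor.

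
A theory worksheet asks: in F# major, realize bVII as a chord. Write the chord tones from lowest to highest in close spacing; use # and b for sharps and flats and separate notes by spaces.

Scale degree 7 in F# major is E#; lowering it a half step gives E. bVII is a major triad on the lowered seventh degree (the subtonic), borrowed from the parallel minor.
So the chord is E-G#-B, a major triad.

E G# B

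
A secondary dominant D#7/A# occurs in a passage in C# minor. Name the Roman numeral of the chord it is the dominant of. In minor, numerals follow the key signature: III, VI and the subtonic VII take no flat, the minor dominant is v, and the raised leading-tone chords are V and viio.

V

The chord is a dominant seventh chord on D#.
A dominant resolves down a perfect fifth: D# → G#. In C# minor, G# is scale degree 5, i.e. V.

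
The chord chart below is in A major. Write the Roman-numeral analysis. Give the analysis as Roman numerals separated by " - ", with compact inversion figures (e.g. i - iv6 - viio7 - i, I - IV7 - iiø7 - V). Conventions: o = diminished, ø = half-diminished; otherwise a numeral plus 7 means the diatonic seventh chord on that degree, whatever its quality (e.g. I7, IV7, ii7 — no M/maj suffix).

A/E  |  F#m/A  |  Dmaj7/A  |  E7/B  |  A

I64 - vi6 - IV43 - V43 - I

A/E has root A, degree 1 in A major, so I64.
F#m/A has root F#, degree 6 in A major, so vi6.
Dmaj7/A: root D is the subdominant; major seventh chord there is IV43.
E7/B has root E, degree 5 in A major, so V43.
A: root A is the tonic; major triad there is I.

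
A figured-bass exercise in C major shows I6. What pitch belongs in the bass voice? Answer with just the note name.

E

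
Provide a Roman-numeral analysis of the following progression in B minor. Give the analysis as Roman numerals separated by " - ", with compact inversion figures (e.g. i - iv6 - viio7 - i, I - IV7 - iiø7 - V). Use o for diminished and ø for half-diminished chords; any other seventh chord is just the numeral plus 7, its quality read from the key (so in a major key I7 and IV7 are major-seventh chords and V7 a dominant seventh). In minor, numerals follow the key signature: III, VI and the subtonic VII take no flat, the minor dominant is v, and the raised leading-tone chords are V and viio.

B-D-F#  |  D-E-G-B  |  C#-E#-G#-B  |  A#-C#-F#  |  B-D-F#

i - iv42 - V7/V - V6 - i

B-D-F#: minor triad on B = scale degree 1 → i.
D-E-G-B: root E is the subdominant; minor seventh chord there is iv42.
C#-E#-G#-B: chromatic; C# is V of V, so V7/V.
A#-C#-F#: root F# is the dominant; major triad there is V6.
B-D-F# has root B, degree 1 in B minor, so i.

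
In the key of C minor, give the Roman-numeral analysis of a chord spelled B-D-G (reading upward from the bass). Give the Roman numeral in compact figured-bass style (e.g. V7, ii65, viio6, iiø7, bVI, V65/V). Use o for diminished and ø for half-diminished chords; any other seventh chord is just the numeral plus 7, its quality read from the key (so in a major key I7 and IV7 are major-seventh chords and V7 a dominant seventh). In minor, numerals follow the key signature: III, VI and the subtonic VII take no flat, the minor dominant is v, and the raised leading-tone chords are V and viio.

V6

Stacked in thirds the chord is G-B-D: a major triad on G.
G is scale degree 5 in C minor, and a major triad on that degree is written V.
With B in the bass the chord is in first inversion, so the figured bass is 6.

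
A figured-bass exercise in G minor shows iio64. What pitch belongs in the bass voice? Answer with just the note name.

Eb

iio in G minor has root A; the chord is A-C-Eb.
The figure 64 means second inversion — the fifth is in the bass.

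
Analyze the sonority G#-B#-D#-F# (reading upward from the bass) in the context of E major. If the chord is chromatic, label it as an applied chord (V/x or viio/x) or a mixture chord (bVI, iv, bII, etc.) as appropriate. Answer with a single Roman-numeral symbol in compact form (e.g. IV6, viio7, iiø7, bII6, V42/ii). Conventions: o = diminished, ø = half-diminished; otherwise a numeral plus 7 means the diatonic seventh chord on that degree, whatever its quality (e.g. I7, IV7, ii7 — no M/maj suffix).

Stacked in thirds the chord is G#-B#-D#-F#: a dominant seventh chord on G#.
G# is not a diatonic chord root with this quality in E major, but it lies a perfect fifth above C# (vi), so the chord functions as an applied dominant of vi.

V7/vi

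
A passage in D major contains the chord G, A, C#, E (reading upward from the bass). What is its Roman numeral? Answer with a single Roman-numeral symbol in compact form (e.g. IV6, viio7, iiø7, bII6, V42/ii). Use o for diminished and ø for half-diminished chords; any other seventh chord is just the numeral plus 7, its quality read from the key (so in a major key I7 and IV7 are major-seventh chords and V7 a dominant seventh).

The pitches A-C#-E-G form a dominant seventh chord rooted on A.
A is scale degree 5 in D major, and a dominant seventh chord on that degree is written V7.
With G in the bass the chord is in third inversion, so the figured bass is 42.

V42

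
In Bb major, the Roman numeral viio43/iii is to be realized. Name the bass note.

G

The applied chord viio43/iii is rooted on C#: C#-E-G-Bb.
The figure 43 means second inversion — the fifth is in the bass.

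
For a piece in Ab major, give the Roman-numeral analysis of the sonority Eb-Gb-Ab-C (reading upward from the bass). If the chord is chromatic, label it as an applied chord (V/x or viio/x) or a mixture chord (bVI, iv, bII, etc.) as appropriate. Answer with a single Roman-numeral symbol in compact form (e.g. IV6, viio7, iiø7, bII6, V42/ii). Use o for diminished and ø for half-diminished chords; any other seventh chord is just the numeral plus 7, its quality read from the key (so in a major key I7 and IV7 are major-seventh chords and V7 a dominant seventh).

Stacked in thirds the chord is Ab-C-Eb-Gb: a dominant seventh chord on Ab.
Ab is not a diatonic chord root with this quality in Ab major, but it lies a perfect fifth above Db (IV), so the chord functions as an applied dominant of IV.
With Eb in the bass the chord is in second inversion, so the figured bass is 43.

V43/IV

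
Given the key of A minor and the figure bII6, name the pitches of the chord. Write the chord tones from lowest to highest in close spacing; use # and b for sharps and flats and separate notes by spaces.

D F Bb

Scale degree 2 in A minor is B; lowering it a half step gives Bb. bII6 is the Neapolitan sixth — a major triad on the lowered second degree, here in its customary first inversion.
So the chord is Bb-D-F.
With the 6 figure the chord is in first inversion; from the bass D upward in close position it reads D-F-Bb.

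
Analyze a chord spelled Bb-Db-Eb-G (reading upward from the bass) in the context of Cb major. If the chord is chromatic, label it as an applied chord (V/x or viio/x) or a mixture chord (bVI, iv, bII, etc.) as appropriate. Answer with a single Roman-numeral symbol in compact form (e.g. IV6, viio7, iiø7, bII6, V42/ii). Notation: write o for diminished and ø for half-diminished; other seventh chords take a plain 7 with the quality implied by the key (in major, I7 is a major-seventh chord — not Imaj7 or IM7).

Stacked in thirds the chord is Eb-G-Bb-Db: a dominant seventh chord on Eb.
Eb is not a diatonic chord root with this quality in Cb major, but it lies a perfect fifth above Ab (vi), so the chord functions as an applied dominant of vi.
With Bb in the bass the chord is in second inversion, so the figured bass is 43.

V43/vi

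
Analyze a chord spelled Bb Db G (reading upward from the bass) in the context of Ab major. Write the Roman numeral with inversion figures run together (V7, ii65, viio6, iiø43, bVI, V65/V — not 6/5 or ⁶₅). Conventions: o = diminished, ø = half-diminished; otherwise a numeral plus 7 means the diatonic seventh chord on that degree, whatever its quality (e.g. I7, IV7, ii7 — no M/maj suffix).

viio6

The pitches G-Bb-Db form a diminished triad rooted on G.
In Ab major, G is the leading tone; the diatonic diminished triad there is viio.
With Bb in the bass the chord is in first inversion, so the figured bass is 6.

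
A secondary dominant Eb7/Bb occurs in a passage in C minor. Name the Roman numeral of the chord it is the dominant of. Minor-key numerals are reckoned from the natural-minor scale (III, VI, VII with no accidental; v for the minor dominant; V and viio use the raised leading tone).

VI

The chord is a dominant seventh chord on Eb.
A dominant resolves down a perfect fifth: Eb → Ab. In C minor, Ab is scale degree 6, i.e. VI.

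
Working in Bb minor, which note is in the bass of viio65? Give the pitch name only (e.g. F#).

C

viio in Bb minor has root A; the chord is A-C-Eb-Gb.
The figure 65 means first inversion — the third is in the bass.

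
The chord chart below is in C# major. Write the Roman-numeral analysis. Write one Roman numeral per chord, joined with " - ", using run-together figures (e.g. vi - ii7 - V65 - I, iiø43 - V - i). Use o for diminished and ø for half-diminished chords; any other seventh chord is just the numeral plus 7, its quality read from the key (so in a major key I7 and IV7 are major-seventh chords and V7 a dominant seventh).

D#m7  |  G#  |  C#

ii7 - V - I

D#m7 has root D#, degree 2 in C# major, so ii7.
G#: major triad on G# = scale degree 5 → V.
C#: major triad on C# = scale degree 1 → I.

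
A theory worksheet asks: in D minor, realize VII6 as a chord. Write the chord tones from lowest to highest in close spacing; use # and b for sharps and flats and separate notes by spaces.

E G C

In D minor, scale degree 7 is C, and the diatonic chord built there is a major triad.
That chord is spelled C-E-G.
The figured bass 6 indicates first inversion, placing the third (E) in the bass: E-G-C.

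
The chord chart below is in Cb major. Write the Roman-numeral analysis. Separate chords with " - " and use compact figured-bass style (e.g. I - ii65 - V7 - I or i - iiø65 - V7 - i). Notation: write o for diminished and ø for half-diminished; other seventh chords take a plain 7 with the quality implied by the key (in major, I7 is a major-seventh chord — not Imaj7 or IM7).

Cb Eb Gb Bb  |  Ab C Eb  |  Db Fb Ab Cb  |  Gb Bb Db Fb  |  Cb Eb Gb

Cb-Eb-Gb-Bb: major seventh chord on Cb = scale degree 1 → I7.
Ab-C-Eb is the secondary dominant of ii (major triad on Ab): V/ii.
Db-Fb-Ab-Cb has root Db, degree 2 in Cb major, so ii7.
Gb-Bb-Db-Fb has root Gb, degree 5 in Cb major, so V7.
Cb-Eb-Gb: root Cb is the tonic; major triad there is I.

I7 - V/ii - ii7 - V7 - I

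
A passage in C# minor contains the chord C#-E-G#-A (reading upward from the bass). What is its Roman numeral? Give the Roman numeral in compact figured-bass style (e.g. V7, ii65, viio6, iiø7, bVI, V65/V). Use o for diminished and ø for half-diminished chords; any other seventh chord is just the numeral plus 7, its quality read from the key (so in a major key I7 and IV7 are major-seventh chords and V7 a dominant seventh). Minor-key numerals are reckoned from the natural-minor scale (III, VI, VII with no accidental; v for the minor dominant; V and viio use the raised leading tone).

Stacked in thirds the chord is A-C#-E-G#: a major seventh chord on A.
In C# minor, A is the submediant; the diatonic major seventh chord there is VI7.
With C# in the bass the chord is in first inversion, so the figured bass is 65.

VI65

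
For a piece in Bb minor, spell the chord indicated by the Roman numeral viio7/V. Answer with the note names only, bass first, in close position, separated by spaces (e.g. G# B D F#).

E G Bb Db

viio7/V is a secondary leading-tone chord. The target V is F in Bb minor; the applied chord is rooted a semitone below, on E.
Building a fully diminished seventh chord on E gives E-G-Bb-Db.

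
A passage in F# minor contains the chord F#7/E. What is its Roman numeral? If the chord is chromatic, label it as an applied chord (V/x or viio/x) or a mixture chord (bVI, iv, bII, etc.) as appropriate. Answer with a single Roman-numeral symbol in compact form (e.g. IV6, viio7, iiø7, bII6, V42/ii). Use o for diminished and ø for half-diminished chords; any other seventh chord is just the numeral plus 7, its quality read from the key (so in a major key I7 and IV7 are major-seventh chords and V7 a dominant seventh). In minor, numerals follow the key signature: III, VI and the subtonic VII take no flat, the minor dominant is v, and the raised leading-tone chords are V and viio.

V42/iv

The pitches F#-A#-C#-E form a dominant seventh chord rooted on F#.
F# is not a diatonic chord root with this quality in F# minor, but it lies a perfect fifth above B (iv), so the chord functions as an applied dominant of iv.
With E in the bass the chord is in third inversion, so the figured bass is 42.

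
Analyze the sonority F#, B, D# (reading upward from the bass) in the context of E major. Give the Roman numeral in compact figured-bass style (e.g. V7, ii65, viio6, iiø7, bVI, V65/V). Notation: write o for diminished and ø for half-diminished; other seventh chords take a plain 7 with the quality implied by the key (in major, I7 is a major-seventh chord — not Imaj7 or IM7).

V64

The pitches B-D#-F# form a major triad rooted on B.
In E major, B is the dominant; the diatonic major triad there is V.
With F# in the bass the chord is in second inversion, so the figured bass is 64.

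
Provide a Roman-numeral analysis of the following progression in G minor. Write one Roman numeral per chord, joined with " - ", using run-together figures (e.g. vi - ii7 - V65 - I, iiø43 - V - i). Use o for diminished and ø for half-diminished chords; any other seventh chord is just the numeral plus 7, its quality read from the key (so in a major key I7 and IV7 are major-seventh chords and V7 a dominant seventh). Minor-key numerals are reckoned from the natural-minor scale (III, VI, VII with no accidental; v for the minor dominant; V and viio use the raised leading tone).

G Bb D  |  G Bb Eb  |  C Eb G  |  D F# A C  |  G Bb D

i - VI6 - iv - V7 - i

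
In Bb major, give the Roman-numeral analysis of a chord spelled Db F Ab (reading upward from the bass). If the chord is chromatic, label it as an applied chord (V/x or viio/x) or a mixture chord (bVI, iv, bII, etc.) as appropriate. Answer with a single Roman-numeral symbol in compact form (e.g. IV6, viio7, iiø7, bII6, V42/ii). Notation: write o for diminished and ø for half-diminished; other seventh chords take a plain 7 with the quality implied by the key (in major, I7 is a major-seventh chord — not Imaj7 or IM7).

bIII

The pitches Db-F-Ab form a major triad rooted on Db.
Db is the lowered third degree of Bb major (diatonic 3 would be D). This is a major triad on the lowered third degree, borrowed from the parallel minor.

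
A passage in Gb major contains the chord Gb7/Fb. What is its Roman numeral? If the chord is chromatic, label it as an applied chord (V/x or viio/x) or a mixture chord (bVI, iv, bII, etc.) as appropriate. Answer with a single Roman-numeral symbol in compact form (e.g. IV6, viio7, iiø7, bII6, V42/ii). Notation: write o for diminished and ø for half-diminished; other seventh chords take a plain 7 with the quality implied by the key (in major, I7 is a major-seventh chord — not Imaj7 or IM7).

V42/IV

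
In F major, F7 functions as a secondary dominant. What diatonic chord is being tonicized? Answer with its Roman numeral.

IV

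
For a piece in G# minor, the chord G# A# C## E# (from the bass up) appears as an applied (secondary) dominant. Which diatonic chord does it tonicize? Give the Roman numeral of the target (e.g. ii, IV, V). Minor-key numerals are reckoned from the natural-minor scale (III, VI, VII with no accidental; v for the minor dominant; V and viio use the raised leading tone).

The chord is a dominant seventh chord on A#.
A dominant resolves down a perfect fifth: A# → D#. In G# minor, D# is scale degree 5, i.e. V.

V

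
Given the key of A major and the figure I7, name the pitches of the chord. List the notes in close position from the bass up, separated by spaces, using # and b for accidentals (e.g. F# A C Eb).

A C# E G#

In A major, the tonic is A, and the diatonic chord built there is a major seventh chord.
Stacking thirds from A gives A-C#-E-G#.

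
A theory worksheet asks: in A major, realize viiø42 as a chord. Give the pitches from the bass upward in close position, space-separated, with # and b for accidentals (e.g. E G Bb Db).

In A major, scale degree 7 is G#, and the diatonic chord built there is a half-diminished seventh chord.
Stacking thirds from G# gives G#-B-D-F#.
The figured bass 42 indicates third inversion, placing the seventh (F#) in the bass: F#-G#-B-D.

F# G# B D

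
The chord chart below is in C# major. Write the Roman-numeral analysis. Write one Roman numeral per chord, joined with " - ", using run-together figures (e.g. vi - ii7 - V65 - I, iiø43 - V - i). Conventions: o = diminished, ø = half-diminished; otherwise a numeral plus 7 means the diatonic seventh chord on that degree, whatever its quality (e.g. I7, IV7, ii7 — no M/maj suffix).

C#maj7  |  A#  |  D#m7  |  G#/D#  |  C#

C#maj7: root C# is the tonic; major seventh chord there is I7.
A#: a major triad on A#, the applied dominant of ii → V/ii.
D#m7 has root D#, degree 2 in C# major, so ii7.
G#/D#: major triad on G# = scale degree 5 → V64.
C#: root C# is the tonic; major triad there is I.

I7 - V/ii - ii7 - V64 - I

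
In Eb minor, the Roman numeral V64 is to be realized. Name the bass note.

F

V in Eb minor has root Bb; the chord is Bb-D-F.
The figure 64 means second inversion — the fifth is in the bass.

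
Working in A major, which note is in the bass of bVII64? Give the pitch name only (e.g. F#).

D

bVII in A major has root G; the chord is G-B-D.
The figure 64 means second inversion — the fifth is in the bass.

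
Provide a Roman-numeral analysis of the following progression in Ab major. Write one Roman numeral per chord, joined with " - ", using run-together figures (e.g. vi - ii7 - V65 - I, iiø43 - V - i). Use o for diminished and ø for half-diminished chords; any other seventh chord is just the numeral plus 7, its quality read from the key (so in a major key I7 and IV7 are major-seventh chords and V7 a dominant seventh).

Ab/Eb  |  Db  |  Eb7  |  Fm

I64 - IV - V7 - vi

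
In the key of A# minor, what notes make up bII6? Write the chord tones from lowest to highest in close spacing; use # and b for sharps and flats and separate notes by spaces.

D# F# B

Scale degree 2 in A# minor is B#; lowering it a half step gives B. bII6 is the Neapolitan sixth — a major triad on the lowered second degree, here in its customary first inversion.
So the chord is B-D#-F#, a major triad.
The figured bass 6 indicates first inversion, placing the third (D#) in the bass: D#-F#-B.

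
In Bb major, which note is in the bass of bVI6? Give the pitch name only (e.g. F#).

Bb

bVI in Bb major has root Gb; the chord is Gb-Bb-Db.
The figure 6 means first inversion — the third is in the bass.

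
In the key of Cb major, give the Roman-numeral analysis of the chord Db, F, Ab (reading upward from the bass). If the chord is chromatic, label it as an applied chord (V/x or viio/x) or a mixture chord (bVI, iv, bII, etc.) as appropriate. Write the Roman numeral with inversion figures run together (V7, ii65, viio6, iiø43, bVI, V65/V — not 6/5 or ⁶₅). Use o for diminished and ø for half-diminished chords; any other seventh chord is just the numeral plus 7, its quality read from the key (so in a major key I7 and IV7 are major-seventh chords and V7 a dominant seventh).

V/V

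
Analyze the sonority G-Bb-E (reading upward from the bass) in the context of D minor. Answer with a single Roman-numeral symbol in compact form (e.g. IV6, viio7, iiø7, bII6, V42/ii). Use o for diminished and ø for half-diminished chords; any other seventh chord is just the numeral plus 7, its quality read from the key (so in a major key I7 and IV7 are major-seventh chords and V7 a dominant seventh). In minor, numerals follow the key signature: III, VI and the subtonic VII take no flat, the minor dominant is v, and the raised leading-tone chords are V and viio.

iio6

The pitches E-G-Bb form a diminished triad rooted on E.
In D minor, E is the supertonic; the diatonic diminished triad there is iio.
With G in the bass the chord is in first inversion, so the figured bass is 6.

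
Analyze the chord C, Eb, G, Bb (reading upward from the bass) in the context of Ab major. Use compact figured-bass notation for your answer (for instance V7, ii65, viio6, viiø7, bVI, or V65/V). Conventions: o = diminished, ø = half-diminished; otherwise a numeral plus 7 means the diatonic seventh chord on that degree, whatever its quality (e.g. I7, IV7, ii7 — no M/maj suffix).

iii7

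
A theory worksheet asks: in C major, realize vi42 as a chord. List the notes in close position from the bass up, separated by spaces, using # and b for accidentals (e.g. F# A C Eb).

The numeral's case and figure indicate a minor seventh chord. In C major its root, the sixth degree, is A.
That chord is spelled A-C-E-G.
The figured bass 42 indicates third inversion, placing the seventh (G) in the bass: G-A-C-E.

G A C E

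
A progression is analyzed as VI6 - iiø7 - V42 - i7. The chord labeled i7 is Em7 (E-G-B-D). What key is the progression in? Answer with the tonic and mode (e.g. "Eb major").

E minor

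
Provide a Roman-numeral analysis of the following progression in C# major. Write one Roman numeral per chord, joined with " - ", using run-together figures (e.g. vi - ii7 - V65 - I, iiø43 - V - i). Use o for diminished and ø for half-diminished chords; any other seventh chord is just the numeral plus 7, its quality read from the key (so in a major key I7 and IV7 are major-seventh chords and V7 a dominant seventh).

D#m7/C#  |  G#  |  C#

D#m7/C# has root D#, degree 2 in C# major, so ii42.
G# has root G#, degree 5 in C# major, so V.
C# has root C#, degree 1 in C# major, so I.

ii42 - V - I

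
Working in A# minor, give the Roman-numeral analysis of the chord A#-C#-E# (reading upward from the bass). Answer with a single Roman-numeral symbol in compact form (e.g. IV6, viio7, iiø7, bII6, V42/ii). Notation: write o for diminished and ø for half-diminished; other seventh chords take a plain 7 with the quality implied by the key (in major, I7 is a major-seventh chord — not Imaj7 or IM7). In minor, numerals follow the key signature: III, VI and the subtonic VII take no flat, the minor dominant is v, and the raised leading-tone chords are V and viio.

i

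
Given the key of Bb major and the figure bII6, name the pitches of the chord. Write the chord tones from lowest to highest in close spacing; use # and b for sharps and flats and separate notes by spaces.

Eb Gb Cb

bII6 is the Neapolitan sixth — a major triad on the lowered second degree, here in its customary first inversion. In Bb major that root is Cb.
So the chord is Cb-Eb-Gb, a major triad.
With the 6 figure the chord is in first inversion; from the bass Eb upward in close position it reads Eb-Gb-Cb.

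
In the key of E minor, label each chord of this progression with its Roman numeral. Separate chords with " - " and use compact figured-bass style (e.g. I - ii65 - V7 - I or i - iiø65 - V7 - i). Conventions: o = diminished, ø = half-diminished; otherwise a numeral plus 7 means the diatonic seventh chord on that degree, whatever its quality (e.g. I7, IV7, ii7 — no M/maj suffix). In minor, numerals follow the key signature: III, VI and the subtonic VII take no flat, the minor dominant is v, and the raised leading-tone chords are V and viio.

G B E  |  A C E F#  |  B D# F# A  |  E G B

i6 - iiø65 - V7 - i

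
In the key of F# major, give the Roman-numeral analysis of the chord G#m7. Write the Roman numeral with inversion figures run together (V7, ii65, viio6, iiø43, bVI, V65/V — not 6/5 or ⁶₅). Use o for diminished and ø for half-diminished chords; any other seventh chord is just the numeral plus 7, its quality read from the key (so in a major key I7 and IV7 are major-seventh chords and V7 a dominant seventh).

ii7

The pitches G#-B-D#-F# form a minor seventh chord rooted on G#.
G# is scale degree 2 in F# major, and a minor seventh chord on that degree is written ii7.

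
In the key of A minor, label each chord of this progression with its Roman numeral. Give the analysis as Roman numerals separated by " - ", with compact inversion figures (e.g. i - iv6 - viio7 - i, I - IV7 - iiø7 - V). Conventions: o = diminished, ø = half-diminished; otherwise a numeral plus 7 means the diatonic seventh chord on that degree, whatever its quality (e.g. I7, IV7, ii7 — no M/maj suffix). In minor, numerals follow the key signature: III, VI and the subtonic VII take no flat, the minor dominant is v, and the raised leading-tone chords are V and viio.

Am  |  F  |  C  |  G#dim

i - VI - III - viio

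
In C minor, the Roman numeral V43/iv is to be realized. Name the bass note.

The applied chord V43/iv is rooted on C: C-E-G-Bb.
The figure 43 means second inversion — the fifth is in the bass.

G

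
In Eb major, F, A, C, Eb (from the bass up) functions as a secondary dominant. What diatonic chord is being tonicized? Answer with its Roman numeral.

The chord is a dominant seventh chord on F.
A dominant resolves down a perfect fifth: F → Bb. In Eb major, Bb is scale degree 5, i.e. V.

V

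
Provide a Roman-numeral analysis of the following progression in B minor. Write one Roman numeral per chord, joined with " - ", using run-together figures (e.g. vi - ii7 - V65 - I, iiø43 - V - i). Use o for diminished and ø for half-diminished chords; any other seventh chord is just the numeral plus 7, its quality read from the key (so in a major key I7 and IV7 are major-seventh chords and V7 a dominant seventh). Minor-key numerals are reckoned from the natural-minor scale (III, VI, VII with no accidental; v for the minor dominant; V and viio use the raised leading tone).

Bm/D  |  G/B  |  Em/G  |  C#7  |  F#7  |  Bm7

Bm/D: root B is the tonic; minor triad there is i6.
G/B: major triad on G = scale degree 6 → VI6.
Em/G: minor triad on E = scale degree 4 → iv6.
C#7: a dominant seventh chord on C#, the applied dominant of V → V7/V.
F#7 has root F#, degree 5 in B minor, so V7.
Bm7 has root B, degree 1 in B minor, so i7.

i6 - VI6 - iv6 - V7/V - V7 - i7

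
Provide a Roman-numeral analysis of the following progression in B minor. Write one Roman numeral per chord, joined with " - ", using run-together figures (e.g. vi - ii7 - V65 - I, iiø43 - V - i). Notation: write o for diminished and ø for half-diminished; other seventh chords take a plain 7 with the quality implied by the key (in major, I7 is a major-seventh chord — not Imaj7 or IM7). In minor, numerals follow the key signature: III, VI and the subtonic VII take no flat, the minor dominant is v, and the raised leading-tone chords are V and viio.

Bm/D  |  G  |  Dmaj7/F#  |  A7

Bm/D: root B is the tonic; minor triad there is i6.
G: root G is the submediant; major triad there is VI.
Dmaj7/F#: root D is the mediant; major seventh chord there is III65.
A7: root A is the subtonic; dominant seventh chord there is VII7.

i6 - VI - III65 - VII7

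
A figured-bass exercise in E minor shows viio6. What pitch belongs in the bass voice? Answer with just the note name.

F#

viio in E minor has root D#; the chord is D#-F#-A.
The figure 6 means first inversion — the third is in the bass.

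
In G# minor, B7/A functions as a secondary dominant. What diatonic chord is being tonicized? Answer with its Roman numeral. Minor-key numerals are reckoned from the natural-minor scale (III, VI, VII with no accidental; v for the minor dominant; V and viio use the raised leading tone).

VI

The chord is a dominant seventh chord on B.
A dominant resolves down a perfect fifth: B → E. In G# minor, E is scale degree 6, i.e. VI.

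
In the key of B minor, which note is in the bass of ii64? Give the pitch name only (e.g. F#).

G#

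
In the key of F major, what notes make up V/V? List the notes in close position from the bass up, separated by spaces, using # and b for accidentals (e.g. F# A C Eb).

G B D

V/V is a secondary dominant — the dominant triad of V. V in F major is C, so the applied chord's root is G, a perfect fifth above.
Building a major triad on G gives G-B-D.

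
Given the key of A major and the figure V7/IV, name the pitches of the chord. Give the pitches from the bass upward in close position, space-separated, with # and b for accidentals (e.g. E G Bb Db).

A C# E G

V7/IV is a secondary dominant — the dominant seventh of IV. IV in A major is D, so the applied chord's root is A, a perfect fifth above.
Building a dominant seventh chord on A gives A-C#-E-G.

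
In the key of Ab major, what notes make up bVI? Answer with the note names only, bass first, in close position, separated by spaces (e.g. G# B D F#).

Fb Ab Cb

Scale degree 6 in Ab major is F; lowering it a half step gives Fb. bVI is a major triad on the lowered sixth degree, borrowed from the parallel minor.
So the chord is Fb-Ab-Cb, a major triad.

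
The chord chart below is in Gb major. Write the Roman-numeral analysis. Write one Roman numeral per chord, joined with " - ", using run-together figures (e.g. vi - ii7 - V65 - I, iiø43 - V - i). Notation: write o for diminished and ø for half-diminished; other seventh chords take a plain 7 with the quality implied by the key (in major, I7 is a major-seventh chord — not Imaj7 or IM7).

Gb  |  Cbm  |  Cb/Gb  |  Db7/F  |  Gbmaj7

Gb: major triad on Gb = scale degree 1 → I.
Cbm is non-diatonic — iv, a mixture chord from Gb minor.
Cb/Gb: root Cb is the subdominant; major triad there is IV64.
Db7/F has root Db, degree 5 in Gb major, so V65.
Gbmaj7: major seventh chord on Gb = scale degree 1 → I7.

I - iv - IV64 - V65 - I7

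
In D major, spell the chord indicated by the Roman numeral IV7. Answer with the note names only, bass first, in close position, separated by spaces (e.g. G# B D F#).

G B D F#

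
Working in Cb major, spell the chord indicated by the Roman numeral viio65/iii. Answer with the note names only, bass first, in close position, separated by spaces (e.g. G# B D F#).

F Ab Cb D

viio65/iii is a secondary leading-tone chord. The target iii is Eb in Cb major; the applied chord is rooted a semitone below, on D.
Building a fully diminished seventh chord on D gives D-F-Ab-Cb.
The figured bass 65 indicates first inversion, placing the third (F) in the bass: F-Ab-Cb-D.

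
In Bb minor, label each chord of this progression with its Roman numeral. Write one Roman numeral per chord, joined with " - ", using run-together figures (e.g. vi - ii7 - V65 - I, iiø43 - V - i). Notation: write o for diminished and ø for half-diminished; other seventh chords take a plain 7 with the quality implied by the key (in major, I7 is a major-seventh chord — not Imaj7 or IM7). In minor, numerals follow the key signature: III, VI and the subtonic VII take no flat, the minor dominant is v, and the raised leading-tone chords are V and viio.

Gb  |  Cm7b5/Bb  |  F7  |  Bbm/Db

VI - iiø42 - V7 - i6

Gb: root Gb is the submediant; major triad there is VI.
Cm7b5/Bb has root C, degree 2 in Bb minor, so iiø42.
F7: dominant seventh chord on F = scale degree 5 → V7.
Bbm/Db: root Bb is the tonic; minor triad there is i6.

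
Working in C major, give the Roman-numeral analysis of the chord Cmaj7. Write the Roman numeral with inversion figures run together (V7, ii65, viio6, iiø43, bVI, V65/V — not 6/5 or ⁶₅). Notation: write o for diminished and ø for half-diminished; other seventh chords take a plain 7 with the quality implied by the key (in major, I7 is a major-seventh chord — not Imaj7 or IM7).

I7

Stacked in thirds the chord is C-E-G-B: a major seventh chord on C.
C is scale degree 1 in C major, and a major seventh chord on that degree is written I7.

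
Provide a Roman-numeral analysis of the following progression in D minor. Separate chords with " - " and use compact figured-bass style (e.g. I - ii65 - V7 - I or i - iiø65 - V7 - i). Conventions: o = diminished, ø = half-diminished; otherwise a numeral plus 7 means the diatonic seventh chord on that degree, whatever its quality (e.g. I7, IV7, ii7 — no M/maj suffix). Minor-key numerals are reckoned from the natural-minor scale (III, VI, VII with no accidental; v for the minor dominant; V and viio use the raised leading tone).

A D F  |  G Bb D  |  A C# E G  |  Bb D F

A-D-F: root D is the tonic; minor triad there is i64.
G-Bb-D has root G, degree 4 in D minor, so iv.
A-C#-E-G: root A is the dominant; dominant seventh chord there is V7.
Bb-D-F: major triad on Bb = scale degree 6 → VI.

i64 - iv - V7 - VI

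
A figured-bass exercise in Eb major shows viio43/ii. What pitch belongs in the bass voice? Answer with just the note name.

Bb

The applied chord viio43/ii is rooted on E: E-G-Bb-Db.
The figure 43 means second inversion — the fifth is in the bass.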